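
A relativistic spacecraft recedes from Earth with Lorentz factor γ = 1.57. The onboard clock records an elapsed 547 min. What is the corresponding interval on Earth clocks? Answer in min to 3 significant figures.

γ = 1.57 (given)
Time dilation: Δt = γτ₀ = 1.57 × 547 min = 859 min

Δt ≈ 859 min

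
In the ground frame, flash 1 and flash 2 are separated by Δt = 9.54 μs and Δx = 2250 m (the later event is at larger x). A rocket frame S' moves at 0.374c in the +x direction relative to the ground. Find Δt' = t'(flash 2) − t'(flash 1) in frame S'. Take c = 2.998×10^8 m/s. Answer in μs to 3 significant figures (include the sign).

Δt' ≈ 7.26 μs

γ = 1/√(1 − 0.374²) = 1.0783
Δt' = γ(Δt − vΔx/c²) = 1.0783 × (9.54 μs − 0.374×2250 m / (2.998×10^8 m/s))
= 1.0783 × (6.7331 μs) = 7.26 μs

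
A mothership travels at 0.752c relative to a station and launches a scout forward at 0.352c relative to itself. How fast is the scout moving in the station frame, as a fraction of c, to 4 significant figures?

Compose boost 2: (0.352 + 0.752)/(1 + 0.352×0.752) = 1.104/1.26470 = 0.8729

u ≈ 0.8729c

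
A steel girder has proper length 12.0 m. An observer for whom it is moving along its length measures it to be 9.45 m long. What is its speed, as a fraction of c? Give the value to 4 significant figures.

γ = L₀/L = 12.0/9.45 = 1.26984
β = √(1 − 1/γ²) = 0.6163

β ≈ 0.6163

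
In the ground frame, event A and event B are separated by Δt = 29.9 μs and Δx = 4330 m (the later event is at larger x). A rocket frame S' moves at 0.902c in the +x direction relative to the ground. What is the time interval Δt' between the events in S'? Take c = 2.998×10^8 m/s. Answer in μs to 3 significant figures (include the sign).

γ = 1/√(1 − 0.902²) = 2.3162
Δt' = γ(Δt − vΔx/c²) = 2.3162 × (29.9 μs − 0.902×4330 m / (2.998×10^8 m/s))
= 2.3162 × (16.872 μs) = 39.1 μs

Δt' ≈ 39.1 μs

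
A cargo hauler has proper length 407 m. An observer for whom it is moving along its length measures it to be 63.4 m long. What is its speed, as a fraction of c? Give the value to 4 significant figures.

γ = L₀/L = 407/63.4 = 6.41956
β = √(1 − 1/γ²) = 0.9878

β ≈ 0.9878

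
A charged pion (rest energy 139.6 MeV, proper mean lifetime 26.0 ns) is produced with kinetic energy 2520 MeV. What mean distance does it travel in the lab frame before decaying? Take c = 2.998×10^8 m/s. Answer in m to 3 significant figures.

γ = 1 + K/(m₀c²) = 1 + 2520/139.6 = 19.052
β = √(1 − 1/γ²) = 0.99862
Dilated lifetime: γτ₀ = 19.052 × 26.0 ns = 495.34 ns
d = βc·γτ₀ = 0.99862 × (2.998×10^8 m/s) × 4.9534×10^-7 s = 148 m

d ≈ 148 m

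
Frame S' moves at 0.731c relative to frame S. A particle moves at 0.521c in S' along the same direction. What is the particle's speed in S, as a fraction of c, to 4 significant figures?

u ≈ 0.9067c

Relativistic velocity addition: u = (u' + v)/(1 + u'v/c²)
= (0.521 + 0.731)/(1 + 0.521×0.731) = 1.252/1.38085 = 0.9067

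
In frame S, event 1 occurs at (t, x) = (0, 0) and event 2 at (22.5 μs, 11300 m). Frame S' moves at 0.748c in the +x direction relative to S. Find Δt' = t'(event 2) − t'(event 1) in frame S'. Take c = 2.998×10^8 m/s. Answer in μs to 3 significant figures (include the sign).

γ = 1/√(1 − 0.748²) = 1.5067
Δt' = γ(Δt − vΔx/c²) = 1.5067 × (22.5 μs − 0.748×11300 m / (2.998×10^8 m/s))
= 1.5067 × (-5.6935 μs) = -8.58 μs

Δt' ≈ -8.58 μs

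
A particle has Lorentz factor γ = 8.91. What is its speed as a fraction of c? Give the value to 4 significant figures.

β ≈ 0.9937

β = √(1 − 1/γ²) = √(1 − 1/8.91²) = √(0.987404) = 0.9937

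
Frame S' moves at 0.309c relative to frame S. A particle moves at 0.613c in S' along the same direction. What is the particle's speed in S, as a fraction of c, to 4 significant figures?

Relativistic velocity addition: u = (u' + v)/(1 + u'v/c²)
= (0.613 + 0.309)/(1 + 0.613×0.309) = 0.9220/1.18942 = 0.7752

u ≈ 0.7752c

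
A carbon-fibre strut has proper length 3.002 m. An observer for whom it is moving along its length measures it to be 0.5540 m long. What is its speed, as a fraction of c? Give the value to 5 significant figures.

β ≈ 0.98282

γ = L₀/L = 3.002/0.5540 = 5.418773
β = √(1 − 1/γ²) = 0.98282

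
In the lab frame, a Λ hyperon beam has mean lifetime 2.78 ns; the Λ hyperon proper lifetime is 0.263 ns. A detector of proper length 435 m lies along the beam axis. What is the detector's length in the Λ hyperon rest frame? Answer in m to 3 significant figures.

Time dilation ⇒ γ = Δt/τ₀ = 2.78/0.263 = 10.570
Length contraction: L = L₀/γ = 435/10.570 = 41.2 m

L ≈ 41.2 m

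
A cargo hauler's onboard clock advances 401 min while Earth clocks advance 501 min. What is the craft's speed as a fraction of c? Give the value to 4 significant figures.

γ = Δt/τ₀ = 501/401 = 1.24938
β = √(1 − 1/γ²) = √(1 − 1/1.24938²) = 0.5995

β ≈ 0.5995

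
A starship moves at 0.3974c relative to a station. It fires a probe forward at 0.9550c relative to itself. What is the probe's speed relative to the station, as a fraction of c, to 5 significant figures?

u ≈ 0.98034c

Relativistic velocity addition: u = (u' + v)/(1 + u'v/c²)
= (0.9550 + 0.3974)/(1 + 0.9550×0.3974) = 1.3524/1.379517 = 0.98034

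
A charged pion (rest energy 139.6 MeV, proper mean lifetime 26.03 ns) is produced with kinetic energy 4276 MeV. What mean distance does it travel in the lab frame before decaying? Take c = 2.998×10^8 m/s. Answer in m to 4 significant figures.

d ≈ 246.7 m

γ = 1 + K/(m₀c²) = 1 + 4276/139.6 = 31.6304
β = √(1 − 1/γ²) = 0.999500
Dilated lifetime: γτ₀ = 31.6304 × 26.03 ns = 823.339 ns
d = βc·γτ₀ = 0.999500 × (2.998×10^8 m/s) × 8.23339×10^-7 s = 246.7 m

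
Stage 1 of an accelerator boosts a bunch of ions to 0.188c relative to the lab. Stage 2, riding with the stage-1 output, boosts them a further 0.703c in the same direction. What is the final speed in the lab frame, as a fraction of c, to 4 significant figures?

u ≈ 0.7870c

Compose boost 2: (0.703 + 0.188)/(1 + 0.703×0.188) = 0.8910/1.13216 = 0.7870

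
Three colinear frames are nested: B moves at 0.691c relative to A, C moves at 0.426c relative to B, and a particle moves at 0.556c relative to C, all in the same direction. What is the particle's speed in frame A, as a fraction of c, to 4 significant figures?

u ≈ 0.9589c

Compose boost 2: (0.426 + 0.691)/(1 + 0.426×0.691) = 1.117/1.29437 = 0.862971
Compose boost 3: (0.556 + 0.862971)/(1 + 0.556×0.862971) = 1.41897/1.47981 = 0.9589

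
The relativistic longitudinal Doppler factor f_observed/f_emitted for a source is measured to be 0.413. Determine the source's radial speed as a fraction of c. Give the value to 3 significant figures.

β ≈ 0.709

f_obs/f_src = √((1−β)/(1+β)) = 0.413  ⇒  (1−β)/(1+β) = 0.17057
β = |1 − D²|/(1 + D²) = |1 − 0.17057|/(1 + 0.17057) = 0.709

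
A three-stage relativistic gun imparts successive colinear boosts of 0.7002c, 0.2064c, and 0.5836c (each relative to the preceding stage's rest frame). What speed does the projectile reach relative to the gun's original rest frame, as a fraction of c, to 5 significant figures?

u ≈ 0.94080c

Compose boost 2: (0.2064 + 0.7002)/(1 + 0.2064×0.7002) = 0.90660/1.144521 = 0.7921216
Compose boost 3: (0.5836 + 0.7921216)/(1 + 0.5836×0.7921216) = 1.375722/1.462282 = 0.94080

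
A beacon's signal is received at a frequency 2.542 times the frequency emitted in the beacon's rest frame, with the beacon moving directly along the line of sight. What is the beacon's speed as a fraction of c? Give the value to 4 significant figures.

f_obs/f_src = √((1+β)/(1−β)) = 2.542  ⇒  (1+β)/(1−β) = 6.46176
β = |1 − D²|/(1 + D²) = |1 − 6.46176|/(1 + 6.46176) = 0.7320

β ≈ 0.7320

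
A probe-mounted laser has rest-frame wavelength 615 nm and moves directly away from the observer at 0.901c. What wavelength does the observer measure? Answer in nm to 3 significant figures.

λ_obs ≈ 2690 nm

Relativistic Doppler: λ_obs = λ_src √((1+β)/(1−β))
= 615 × √(1.9010/0.099000) = 615 × 4.3820 = 2690 nm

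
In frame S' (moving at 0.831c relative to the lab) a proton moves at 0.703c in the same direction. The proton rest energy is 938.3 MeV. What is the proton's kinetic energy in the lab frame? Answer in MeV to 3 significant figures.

K ≈ 2820 MeV

u_lab = (0.703 + 0.831)/(1 + 0.703×0.831) = 0.968316
γ = 1/√(1 − 0.968316²) = 4.0044
K = (γ − 1)m₀c² = (4.0044 − 1) × 938.3 = 3.0044 × 938.3 = 2820 MeV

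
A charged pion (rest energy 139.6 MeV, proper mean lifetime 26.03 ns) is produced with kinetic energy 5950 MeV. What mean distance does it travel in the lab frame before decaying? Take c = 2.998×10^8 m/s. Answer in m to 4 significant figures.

γ = 1 + K/(m₀c²) = 1 + 5950/139.6 = 43.6218
β = √(1 − 1/γ²) = 0.999737
Dilated lifetime: γτ₀ = 43.6218 × 26.03 ns = 1135.47 ns
d = βc·γτ₀ = 0.999737 × (2.998×10^8 m/s) × 1.13547×10^-6 s = 340.3 m

d ≈ 340.3 m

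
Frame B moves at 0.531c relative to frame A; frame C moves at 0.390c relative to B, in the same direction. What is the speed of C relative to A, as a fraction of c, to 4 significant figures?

Compose boost 2: (0.390 + 0.531)/(1 + 0.390×0.531) = 0.9210/1.20709 = 0.7630

u ≈ 0.7630c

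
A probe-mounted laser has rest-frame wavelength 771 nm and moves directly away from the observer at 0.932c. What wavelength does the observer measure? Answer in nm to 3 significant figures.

λ_obs ≈ 4110 nm

Relativistic Doppler: λ_obs = λ_src √((1+β)/(1−β))
= 771 × √(1.9320/0.068000) = 771 × 5.3303 = 4110 nm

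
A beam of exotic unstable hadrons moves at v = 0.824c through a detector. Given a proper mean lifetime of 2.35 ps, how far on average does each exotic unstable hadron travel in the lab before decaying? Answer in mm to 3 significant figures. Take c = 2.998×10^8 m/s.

d ≈ 1.02 mm

γ = 1/√(1 − 0.824²) = 1.7649
Dilated lifetime: Δt = γτ₀ = 1.7649 × 2.35 ps = 4.1476 ps
d = vΔt = 0.824c × 4.1476 ps = 2.4704×10^8 m/s × 4.1476×10^-12 s = 1.02 mm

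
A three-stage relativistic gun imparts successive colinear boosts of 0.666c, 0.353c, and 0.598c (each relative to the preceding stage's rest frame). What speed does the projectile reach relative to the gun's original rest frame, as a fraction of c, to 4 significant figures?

Compose boost 2: (0.353 + 0.666)/(1 + 0.353×0.666) = 1.019/1.23510 = 0.825036
Compose boost 3: (0.598 + 0.825036)/(1 + 0.598×0.825036) = 1.42304/1.49337 = 0.9529

u ≈ 0.9529c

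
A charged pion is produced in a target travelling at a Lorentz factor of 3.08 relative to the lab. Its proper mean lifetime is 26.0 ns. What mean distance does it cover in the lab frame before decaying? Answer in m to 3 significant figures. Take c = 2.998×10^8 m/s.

d ≈ 22.7 m

β = √(1 − 1/γ²) = √(1 − 1/3.08²) = 0.94583
Dilated lifetime: Δt = γτ₀ = 3.08 × 26.0 ns = 80.080 ns
d = vΔt = 0.94583c × 80.080 ns = 2.8356×10^8 m/s × 8.0080×10^-8 s = 22.7 m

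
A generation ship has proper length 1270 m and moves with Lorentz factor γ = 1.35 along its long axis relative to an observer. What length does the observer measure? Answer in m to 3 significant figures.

L ≈ 941 m

γ = 1.35 (given)
Length contraction: L = L₀/γ = 1270/1.35 = 941 m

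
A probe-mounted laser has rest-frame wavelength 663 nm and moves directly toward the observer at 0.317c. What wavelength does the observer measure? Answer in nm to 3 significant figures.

Relativistic Doppler: λ_obs = λ_src √((1−β)/(1+β))
= 663 × √(0.68300/1.3170) = 663 × 0.72014 = 477 nm

λ_obs ≈ 477 nm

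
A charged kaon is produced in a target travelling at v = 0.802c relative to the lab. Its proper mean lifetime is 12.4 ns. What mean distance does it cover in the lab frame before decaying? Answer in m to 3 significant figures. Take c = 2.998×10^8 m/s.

d ≈ 4.99 m

γ = 1/√(1 − 0.802²) = 1.6741
Dilated lifetime: Δt = γτ₀ = 1.6741 × 12.4 ns = 20.759 ns
d = vΔt = 0.802c × 20.759 ns = 2.4044×10^8 m/s × 2.0759×10^-8 s = 4.99 m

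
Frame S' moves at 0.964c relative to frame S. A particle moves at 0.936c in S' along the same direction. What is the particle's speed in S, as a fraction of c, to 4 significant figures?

Relativistic velocity addition: u = (u' + v)/(1 + u'v/c²)
= (0.936 + 0.964)/(1 + 0.936×0.964) = 1.900/1.90230 = 0.9988

u ≈ 0.9988c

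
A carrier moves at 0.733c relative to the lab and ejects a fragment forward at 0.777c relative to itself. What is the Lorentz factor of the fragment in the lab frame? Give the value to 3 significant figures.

γ ≈ 3.67

u_lab = (0.777 + 0.733)/(1 + 0.777×0.733) = 1.510/1.56954 = 0.962065
γ = 1/√(1 − 0.962065²) = 3.67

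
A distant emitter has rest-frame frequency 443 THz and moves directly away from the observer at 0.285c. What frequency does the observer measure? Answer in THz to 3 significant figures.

Relativistic Doppler: f_obs = f_src √((1−β)/(1+β))
= 443 × √(0.71500/1.2850) = 443 × 0.74594 = 330 THz

f_obs ≈ 330 THz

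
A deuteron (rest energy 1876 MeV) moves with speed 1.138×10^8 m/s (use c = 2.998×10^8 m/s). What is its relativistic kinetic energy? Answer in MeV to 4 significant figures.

β = v/c = 1.138×10^8 / 2.998×10^8 = 0.379586
γ = 1/√(1 − 0.379586²) = 1.08090
K = (γ − 1)m₀c² = (1.08090 − 1) × 1876 MeV = 0.0808984 × 1876 MeV = 151.8 MeV

K ≈ 151.8 MeV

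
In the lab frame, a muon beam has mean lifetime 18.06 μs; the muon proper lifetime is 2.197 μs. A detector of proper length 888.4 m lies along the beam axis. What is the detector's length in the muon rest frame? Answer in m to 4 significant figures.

L ≈ 108.1 m

Time dilation ⇒ γ = Δt/τ₀ = 18.06/2.197 = 8.22030
Length contraction: L = L₀/γ = 888.4/8.22030 = 108.1 m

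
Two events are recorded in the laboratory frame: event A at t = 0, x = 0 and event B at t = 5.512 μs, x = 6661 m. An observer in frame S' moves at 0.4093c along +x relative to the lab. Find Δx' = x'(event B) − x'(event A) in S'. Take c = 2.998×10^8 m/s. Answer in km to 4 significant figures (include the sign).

Δx' ≈ 6.559 km

γ = 1/√(1 − 0.4093²) = 1.09601
Δx' = γ(Δx − vΔt) = 1.09601 × (6661 m − 0.4093×(2.998×10^8 m/s)×5.512×10^-6 s)
= 1.09601 × (5984.63 m) = 6.559 km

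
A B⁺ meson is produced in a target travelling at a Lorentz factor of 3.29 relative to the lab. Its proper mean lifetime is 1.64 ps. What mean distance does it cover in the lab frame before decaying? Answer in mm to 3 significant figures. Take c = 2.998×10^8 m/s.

β = √(1 − 1/γ²) = √(1 − 1/3.29²) = 0.95269
Dilated lifetime: Δt = γτ₀ = 3.29 × 1.64 ps = 5.3956 ps
d = vΔt = 0.95269c × 5.3956 ps = 2.8562×10^8 m/s × 5.3956×10^-12 s = 1.54 mm

d ≈ 1.54 mm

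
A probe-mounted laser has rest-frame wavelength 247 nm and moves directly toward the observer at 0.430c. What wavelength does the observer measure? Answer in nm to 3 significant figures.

λ_obs ≈ 156 nm

Relativistic Doppler: λ_obs = λ_src √((1−β)/(1+β))
= 247 × √(0.57000/1.4300) = 247 × 0.63135 = 156 nm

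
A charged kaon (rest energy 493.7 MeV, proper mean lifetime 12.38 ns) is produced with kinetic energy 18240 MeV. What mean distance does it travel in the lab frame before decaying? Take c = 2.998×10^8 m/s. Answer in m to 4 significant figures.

γ = 1 + K/(m₀c²) = 1 + 18240/493.7 = 37.9455
β = √(1 − 1/γ²) = 0.999653
Dilated lifetime: γτ₀ = 37.9455 × 12.38 ns = 469.765 ns
d = βc·γτ₀ = 0.999653 × (2.998×10^8 m/s) × 4.69765×10^-7 s = 140.8 m

d ≈ 140.8 m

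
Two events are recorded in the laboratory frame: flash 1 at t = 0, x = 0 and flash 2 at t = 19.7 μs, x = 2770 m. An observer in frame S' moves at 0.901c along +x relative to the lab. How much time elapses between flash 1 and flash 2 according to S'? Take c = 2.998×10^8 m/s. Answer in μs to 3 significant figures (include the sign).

Δt' ≈ 26.2 μs

γ = 1/√(1 − 0.901²) = 2.3051
Δt' = γ(Δt − vΔx/c²) = 2.3051 × (19.7 μs − 0.901×2770 m / (2.998×10^8 m/s))
= 2.3051 × (11.375 μs) = 26.2 μs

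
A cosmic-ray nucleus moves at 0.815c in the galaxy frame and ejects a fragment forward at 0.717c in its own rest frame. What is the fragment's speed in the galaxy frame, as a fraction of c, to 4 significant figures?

Compose boost 2: (0.717 + 0.815)/(1 + 0.717×0.815) = 1.532/1.58435 = 0.9670

u ≈ 0.9670c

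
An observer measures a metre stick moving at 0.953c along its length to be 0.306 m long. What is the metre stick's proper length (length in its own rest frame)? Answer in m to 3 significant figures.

γ = 1/√(1 − 0.953²) = 3.3007
L₀ = γL = 3.3007 × 0.306 = 1.01 m

L₀ ≈ 1.01 m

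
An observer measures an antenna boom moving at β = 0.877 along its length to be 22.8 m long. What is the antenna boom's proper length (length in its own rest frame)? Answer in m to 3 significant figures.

L₀ ≈ 47.5 m

γ = 1/√(1 − 0.877²) = 2.0812
L₀ = γL = 2.0812 × 22.8 = 47.5 m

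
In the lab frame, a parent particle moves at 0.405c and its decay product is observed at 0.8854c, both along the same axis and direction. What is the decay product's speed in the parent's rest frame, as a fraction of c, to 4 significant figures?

Inverse velocity addition: u' = (u − v)/(1 − uv/c²)
= (0.8854 − 0.405)/(1 − 0.8854×0.405) = 0.4804/0.641413 = 0.7490

u' ≈ 0.7490c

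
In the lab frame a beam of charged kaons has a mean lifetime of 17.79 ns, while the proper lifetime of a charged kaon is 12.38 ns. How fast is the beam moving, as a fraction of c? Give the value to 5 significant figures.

γ = Δt/τ₀ = 17.79/12.38 = 1.436995
β = √(1 − 1/γ²) = √(1 − 1/1.436995²) = 0.71814

β ≈ 0.71814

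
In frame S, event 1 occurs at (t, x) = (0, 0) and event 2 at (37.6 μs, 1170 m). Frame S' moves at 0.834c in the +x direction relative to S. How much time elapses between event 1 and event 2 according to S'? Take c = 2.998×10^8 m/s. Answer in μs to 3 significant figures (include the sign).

Δt' ≈ 62.2 μs

γ = 1/√(1 − 0.834²) = 1.8124
Δt' = γ(Δt − vΔx/c²) = 1.8124 × (37.6 μs − 0.834×1170 m / (2.998×10^8 m/s))
= 1.8124 × (34.345 μs) = 62.2 μs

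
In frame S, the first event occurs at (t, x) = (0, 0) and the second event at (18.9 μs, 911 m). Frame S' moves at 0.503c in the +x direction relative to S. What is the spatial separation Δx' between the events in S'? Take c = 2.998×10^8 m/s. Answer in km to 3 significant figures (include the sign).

γ = 1/√(1 − 0.503²) = 1.1570
Δx' = γ(Δx − vΔt) = 1.1570 × (911 m − 0.503×(2.998×10^8 m/s)×18.9×10^-6 s)
= 1.1570 × (-1939.1 m) = -2.24 km

Δx' ≈ -2.24 km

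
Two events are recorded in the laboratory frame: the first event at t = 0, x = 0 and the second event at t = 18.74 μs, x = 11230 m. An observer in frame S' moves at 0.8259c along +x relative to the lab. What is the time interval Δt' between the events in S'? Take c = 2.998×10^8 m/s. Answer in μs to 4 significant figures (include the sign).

Δt' ≈ -21.63 μs

γ = 1/√(1 − 0.8259²) = 1.77363
Δt' = γ(Δt − vΔx/c²) = 1.77363 × (18.74 μs − 0.8259×11230 m / (2.998×10^8 m/s))
= 1.77363 × (-12.1968 μs) = -21.63 μs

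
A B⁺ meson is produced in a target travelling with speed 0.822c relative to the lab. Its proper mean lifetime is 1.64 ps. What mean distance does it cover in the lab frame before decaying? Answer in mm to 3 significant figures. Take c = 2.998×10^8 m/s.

γ = 1/√(1 − 0.822²) = 1.7560
Dilated lifetime: Δt = γτ₀ = 1.7560 × 1.64 ps = 2.8798 ps
d = vΔt = 0.822c × 2.8798 ps = 2.4644×10^8 m/s × 2.8798×10^-12 s = 0.710 mm

d ≈ 0.710 mm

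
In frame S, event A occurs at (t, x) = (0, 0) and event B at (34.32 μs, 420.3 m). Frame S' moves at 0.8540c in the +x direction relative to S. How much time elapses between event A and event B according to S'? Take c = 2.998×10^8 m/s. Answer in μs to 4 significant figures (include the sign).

Δt' ≈ 63.66 μs

γ = 1/√(1 − 0.8540²) = 1.92207
Δt' = γ(Δt − vΔx/c²) = 1.92207 × (34.32 μs − 0.8540×420.3 m / (2.998×10^8 m/s))
= 1.92207 × (33.1227 μs) = 63.66 μs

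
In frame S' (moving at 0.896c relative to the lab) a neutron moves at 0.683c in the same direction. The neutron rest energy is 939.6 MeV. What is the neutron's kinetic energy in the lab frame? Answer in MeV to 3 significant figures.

u_lab = (0.683 + 0.896)/(1 + 0.683×0.896) = 0.979548
γ = 1/√(1 − 0.979548²) = 4.9699
K = (γ − 1)m₀c² = (4.9699 − 1) × 939.6 = 3.9699 × 939.6 = 3730 MeV

K ≈ 3730 MeV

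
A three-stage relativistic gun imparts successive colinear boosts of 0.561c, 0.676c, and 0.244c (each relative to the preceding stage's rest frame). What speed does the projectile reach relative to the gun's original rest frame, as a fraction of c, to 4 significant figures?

Compose boost 2: (0.676 + 0.561)/(1 + 0.676×0.561) = 1.237/1.37924 = 0.896873
Compose boost 3: (0.244 + 0.896873)/(1 + 0.244×0.896873) = 1.14087/1.21884 = 0.9360

u ≈ 0.9360c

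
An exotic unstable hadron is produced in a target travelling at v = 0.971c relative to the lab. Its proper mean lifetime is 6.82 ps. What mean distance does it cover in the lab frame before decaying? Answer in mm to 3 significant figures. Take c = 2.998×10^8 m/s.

d ≈ 8.30 mm

γ = 1/√(1 − 0.971²) = 4.1827
Dilated lifetime: Δt = γτ₀ = 4.1827 × 6.82 ps = 28.526 ps
d = vΔt = 0.971c × 28.526 ps = 2.9111×10^8 m/s × 2.8526×10^-11 s = 8.30 mm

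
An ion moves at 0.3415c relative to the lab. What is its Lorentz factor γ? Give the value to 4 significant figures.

γ ≈ 1.064

γ = 1/√(1 − β²) = 1/√(1 − 0.3415²) = 1/√(0.883378) = 1.064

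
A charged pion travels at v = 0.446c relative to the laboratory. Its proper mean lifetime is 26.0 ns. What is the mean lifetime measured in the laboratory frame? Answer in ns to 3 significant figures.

γ = 1/√(1 − 0.446²) = 1.1173
Time dilation: Δt = γτ₀ = 1.1173 × 26.0 ns = 29.0 ns

Δt ≈ 29.0 ns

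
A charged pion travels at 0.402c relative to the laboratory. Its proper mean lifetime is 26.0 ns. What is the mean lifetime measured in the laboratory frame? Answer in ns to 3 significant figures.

γ = 1/√(1 − 0.402²) = 1.0921
Time dilation: Δt = γτ₀ = 1.0921 × 26.0 ns = 28.4 ns

Δt ≈ 28.4 ns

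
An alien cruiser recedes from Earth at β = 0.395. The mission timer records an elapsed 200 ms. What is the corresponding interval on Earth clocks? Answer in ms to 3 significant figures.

Δt ≈ 218 ms

γ = 1/√(1 − 0.395²) = 1.0885
Time dilation: Δt = γτ₀ = 1.0885 × 200 ms = 218 ms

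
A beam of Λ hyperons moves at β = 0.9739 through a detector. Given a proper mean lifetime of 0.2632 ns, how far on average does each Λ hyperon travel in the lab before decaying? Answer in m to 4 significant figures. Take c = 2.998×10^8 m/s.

d ≈ 0.3386 m

γ = 1/√(1 − 0.9739²) = 4.40572
Dilated lifetime: Δt = γτ₀ = 4.40572 × 0.2632 ns = 1.15959 ns
d = vΔt = 0.9739c × 1.15959 ns = 2.91975×10^8 m/s × 1.15959×10^-9 s = 0.3386 m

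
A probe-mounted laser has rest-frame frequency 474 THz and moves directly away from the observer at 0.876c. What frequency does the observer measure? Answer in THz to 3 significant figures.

f_obs ≈ 122 THz

Relativistic Doppler: f_obs = f_src √((1−β)/(1+β))
= 474 × √(0.12400/1.8760) = 474 × 0.25710 = 122 THz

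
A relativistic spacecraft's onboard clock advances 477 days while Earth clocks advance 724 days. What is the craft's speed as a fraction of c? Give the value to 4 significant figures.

β ≈ 0.7523

γ = Δt/τ₀ = 724/477 = 1.51782
β = √(1 − 1/γ²) = √(1 − 1/1.51782²) = 0.7523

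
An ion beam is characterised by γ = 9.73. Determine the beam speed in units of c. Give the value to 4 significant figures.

β ≈ 0.9947

β = √(1 − 1/γ²) = √(1 − 1/9.73²) = √(0.989437) = 0.9947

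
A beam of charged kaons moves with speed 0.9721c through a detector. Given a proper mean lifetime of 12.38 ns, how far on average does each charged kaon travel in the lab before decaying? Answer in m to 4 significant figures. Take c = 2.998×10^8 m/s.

γ = 1/√(1 − 0.9721²) = 4.26318
Dilated lifetime: Δt = γτ₀ = 4.26318 × 12.38 ns = 52.7781 ns
d = vΔt = 0.9721c × 52.7781 ns = 2.91436×10^8 m/s × 5.27781×10^-8 s = 15.38 m

d ≈ 15.38 m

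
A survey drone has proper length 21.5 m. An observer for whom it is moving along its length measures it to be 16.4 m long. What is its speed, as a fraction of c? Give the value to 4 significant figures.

β ≈ 0.6466

γ = L₀/L = 21.5/16.4 = 1.31098
β = √(1 − 1/γ²) = 0.6466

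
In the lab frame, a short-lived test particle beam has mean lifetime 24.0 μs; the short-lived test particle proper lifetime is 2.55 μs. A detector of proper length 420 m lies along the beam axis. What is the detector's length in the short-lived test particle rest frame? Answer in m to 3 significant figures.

L ≈ 44.6 m

Time dilation ⇒ γ = Δt/τ₀ = 24.0/2.55 = 9.4118
Length contraction: L = L₀/γ = 420/9.4118 = 44.6 m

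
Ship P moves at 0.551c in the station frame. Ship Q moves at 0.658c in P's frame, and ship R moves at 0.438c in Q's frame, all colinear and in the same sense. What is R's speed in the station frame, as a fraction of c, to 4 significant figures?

Compose boost 2: (0.658 + 0.551)/(1 + 0.658×0.551) = 1.209/1.36256 = 0.887302
Compose boost 3: (0.438 + 0.887302)/(1 + 0.438×0.887302) = 1.32530/1.38864 = 0.9544

u ≈ 0.9544c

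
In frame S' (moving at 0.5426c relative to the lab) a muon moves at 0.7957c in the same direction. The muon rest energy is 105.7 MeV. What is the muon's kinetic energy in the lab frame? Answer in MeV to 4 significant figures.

K ≈ 191.8 MeV

u_lab = (0.7957 + 0.5426)/(1 + 0.7957×0.5426) = 0.9347323
γ = 1/√(1 − 0.9347323²) = 2.81411
K = (γ − 1)m₀c² = (2.81411 − 1) × 105.7 = 1.81411 × 105.7 = 191.8 MeV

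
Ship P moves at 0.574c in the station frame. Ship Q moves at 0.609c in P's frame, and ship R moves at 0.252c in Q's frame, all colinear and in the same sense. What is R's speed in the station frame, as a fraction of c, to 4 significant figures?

u ≈ 0.9244c

Compose boost 2: (0.609 + 0.574)/(1 + 0.609×0.574) = 1.183/1.34957 = 0.876578
Compose boost 3: (0.252 + 0.876578)/(1 + 0.252×0.876578) = 1.12858/1.22090 = 0.9244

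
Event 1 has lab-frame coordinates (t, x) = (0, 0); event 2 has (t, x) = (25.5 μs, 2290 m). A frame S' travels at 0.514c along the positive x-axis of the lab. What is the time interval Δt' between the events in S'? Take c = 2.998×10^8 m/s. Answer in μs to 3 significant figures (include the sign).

γ = 1/√(1 − 0.514²) = 1.1658
Δt' = γ(Δt − vΔx/c²) = 1.1658 × (25.5 μs − 0.514×2290 m / (2.998×10^8 m/s))
= 1.1658 × (21.574 μs) = 25.2 μs

Δt' ≈ 25.2 μs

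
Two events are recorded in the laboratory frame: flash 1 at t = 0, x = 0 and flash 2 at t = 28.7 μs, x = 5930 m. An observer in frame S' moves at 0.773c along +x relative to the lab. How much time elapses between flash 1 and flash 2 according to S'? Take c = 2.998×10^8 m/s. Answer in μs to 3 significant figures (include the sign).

γ = 1/√(1 − 0.773²) = 1.5763
Δt' = γ(Δt − vΔx/c²) = 1.5763 × (28.7 μs − 0.773×5930 m / (2.998×10^8 m/s))
= 1.5763 × (13.410 μs) = 21.1 μs

Δt' ≈ 21.1 μs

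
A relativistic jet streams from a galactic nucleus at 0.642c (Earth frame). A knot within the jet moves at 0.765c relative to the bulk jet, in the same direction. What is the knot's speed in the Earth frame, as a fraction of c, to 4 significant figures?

u ≈ 0.9436c

Relativistic velocity addition: u = (u' + v)/(1 + u'v/c²)
= (0.765 + 0.642)/(1 + 0.765×0.642) = 1.407/1.49113 = 0.9436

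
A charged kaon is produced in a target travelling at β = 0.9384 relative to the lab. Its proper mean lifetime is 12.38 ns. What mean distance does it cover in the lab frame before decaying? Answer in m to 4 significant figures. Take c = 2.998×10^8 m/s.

d ≈ 10.08 m

γ = 1/√(1 − 0.9384²) = 2.89393
Dilated lifetime: Δt = γτ₀ = 2.89393 × 12.38 ns = 35.8268 ns
d = vΔt = 0.9384c × 35.8268 ns = 2.81332×10^8 m/s × 3.58268×10^-8 s = 10.08 m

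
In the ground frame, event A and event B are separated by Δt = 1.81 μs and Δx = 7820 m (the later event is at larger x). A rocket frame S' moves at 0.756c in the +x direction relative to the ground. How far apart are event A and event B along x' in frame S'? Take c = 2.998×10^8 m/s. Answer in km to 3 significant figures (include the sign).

γ = 1/√(1 − 0.756²) = 1.5277
Δx' = γ(Δx − vΔt) = 1.5277 × (7820 m − 0.756×(2.998×10^8 m/s)×1.81×10^-6 s)
= 1.5277 × (7409.8 m) = 11.3 km

Δx' ≈ 11.3 km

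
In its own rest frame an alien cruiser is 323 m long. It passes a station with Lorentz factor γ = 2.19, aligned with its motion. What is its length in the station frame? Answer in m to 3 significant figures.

L ≈ 147 m

γ = 2.19 (given)
Length contraction: L = L₀/γ = 323/2.19 = 147 m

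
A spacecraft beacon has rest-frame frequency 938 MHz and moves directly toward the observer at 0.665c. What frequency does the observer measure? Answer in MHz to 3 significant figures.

f_obs ≈ 2090 MHz

Relativistic Doppler: f_obs = f_src √((1+β)/(1−β))
= 938 × √(1.6650/0.33500) = 938 × 2.2294 = 2090 MHz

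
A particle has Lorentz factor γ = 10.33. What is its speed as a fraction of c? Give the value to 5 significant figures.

β = √(1 − 1/γ²) = √(1 − 1/10.33²) = √(0.9906287) = 0.99530

β ≈ 0.99530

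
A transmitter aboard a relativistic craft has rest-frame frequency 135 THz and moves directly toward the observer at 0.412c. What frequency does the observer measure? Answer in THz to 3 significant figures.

f_obs ≈ 209 THz

Relativistic Doppler: f_obs = f_src √((1+β)/(1−β))
= 135 × √(1.4120/0.58800) = 135 × 1.5496 = 209 THz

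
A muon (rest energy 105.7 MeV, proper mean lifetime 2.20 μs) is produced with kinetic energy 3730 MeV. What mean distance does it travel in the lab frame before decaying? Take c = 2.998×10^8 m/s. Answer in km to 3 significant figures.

d ≈ 23.9 km

γ = 1 + K/(m₀c²) = 1 + 3730/105.7 = 36.289
β = √(1 − 1/γ²) = 0.99962
Dilated lifetime: γτ₀ = 36.289 × 2.20 μs = 79.835 μs
d = βc·γτ₀ = 0.99962 × (2.998×10^8 m/s) × 7.9835×10^-5 s = 23.9 km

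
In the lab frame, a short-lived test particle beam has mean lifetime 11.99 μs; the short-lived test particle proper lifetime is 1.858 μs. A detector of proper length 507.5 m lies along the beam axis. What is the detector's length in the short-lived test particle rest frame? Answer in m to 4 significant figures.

Time dilation ⇒ γ = Δt/τ₀ = 11.99/1.858 = 6.45318
Length contraction: L = L₀/γ = 507.5/6.45318 = 78.64 m

L ≈ 78.64 m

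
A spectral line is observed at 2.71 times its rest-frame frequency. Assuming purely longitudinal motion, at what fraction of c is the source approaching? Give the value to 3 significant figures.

β ≈ 0.760

f_obs/f_src = √((1+β)/(1−β)) = 2.71  ⇒  (1+β)/(1−β) = 7.3441
β = |1 − D²|/(1 + D²) = |1 − 7.3441|/(1 + 7.3441) = 0.760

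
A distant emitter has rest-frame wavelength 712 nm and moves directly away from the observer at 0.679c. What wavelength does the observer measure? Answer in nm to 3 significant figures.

λ_obs ≈ 1630 nm

Relativistic Doppler: λ_obs = λ_src √((1+β)/(1−β))
= 712 × √(1.6790/0.32100) = 712 × 2.2870 = 1630 nm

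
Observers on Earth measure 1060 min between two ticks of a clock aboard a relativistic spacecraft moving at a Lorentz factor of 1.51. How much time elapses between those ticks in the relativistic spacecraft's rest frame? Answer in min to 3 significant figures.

τ₀ ≈ 702 min

γ = 1.51 (given)
Proper time: τ₀ = Δt/γ = 1060/1.51 = 702 min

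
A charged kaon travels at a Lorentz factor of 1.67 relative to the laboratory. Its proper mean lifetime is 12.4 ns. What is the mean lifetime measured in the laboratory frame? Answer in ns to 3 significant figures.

γ = 1.67 (given)
Time dilation: Δt = γτ₀ = 1.67 × 12.4 ns = 20.7 ns

Δt ≈ 20.7 ns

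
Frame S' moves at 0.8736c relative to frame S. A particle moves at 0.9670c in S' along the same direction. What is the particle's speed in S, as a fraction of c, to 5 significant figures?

u ≈ 0.99774c

Relativistic velocity addition: u = (u' + v)/(1 + u'v/c²)
= (0.9670 + 0.8736)/(1 + 0.9670×0.8736) = 1.8406/1.844771 = 0.99774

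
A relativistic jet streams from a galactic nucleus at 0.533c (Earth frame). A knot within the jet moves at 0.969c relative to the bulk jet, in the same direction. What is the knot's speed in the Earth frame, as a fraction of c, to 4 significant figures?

Relativistic velocity addition: u = (u' + v)/(1 + u'v/c²)
= (0.969 + 0.533)/(1 + 0.969×0.533) = 1.502/1.51648 = 0.9905

u ≈ 0.9905c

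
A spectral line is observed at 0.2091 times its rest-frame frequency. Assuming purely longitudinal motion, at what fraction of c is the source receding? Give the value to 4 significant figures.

β ≈ 0.9162

f_obs/f_src = √((1−β)/(1+β)) = 0.2091  ⇒  (1−β)/(1+β) = 0.0437228
β = |1 − D²|/(1 + D²) = |1 − 0.0437228|/(1 + 0.0437228) = 0.9162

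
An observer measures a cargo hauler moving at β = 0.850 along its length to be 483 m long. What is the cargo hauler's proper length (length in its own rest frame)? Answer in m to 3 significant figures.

γ = 1/√(1 − 0.850²) = 1.8983
L₀ = γL = 1.8983 × 483 = 917 m

L₀ ≈ 917 m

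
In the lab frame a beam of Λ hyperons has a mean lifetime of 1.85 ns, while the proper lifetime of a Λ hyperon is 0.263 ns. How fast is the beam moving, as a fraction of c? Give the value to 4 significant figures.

γ = Δt/τ₀ = 1.85/0.263 = 7.03422
β = √(1 − 1/γ²) = √(1 − 1/7.03422²) = 0.9898

β ≈ 0.9898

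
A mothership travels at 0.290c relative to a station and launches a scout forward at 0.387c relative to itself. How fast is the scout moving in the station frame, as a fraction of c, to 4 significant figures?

Compose boost 2: (0.387 + 0.290)/(1 + 0.387×0.290) = 0.6770/1.11223 = 0.6087

u ≈ 0.6087c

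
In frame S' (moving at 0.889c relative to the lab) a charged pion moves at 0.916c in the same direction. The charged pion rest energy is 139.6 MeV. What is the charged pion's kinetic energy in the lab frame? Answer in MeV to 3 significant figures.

u_lab = (0.916 + 0.889)/(1 + 0.916×0.889) = 0.994861
γ = 1/√(1 − 0.994861²) = 9.8764
K = (γ − 1)m₀c² = (9.8764 − 1) × 139.6 = 8.8764 × 139.6 = 1240 MeV

K ≈ 1240 MeV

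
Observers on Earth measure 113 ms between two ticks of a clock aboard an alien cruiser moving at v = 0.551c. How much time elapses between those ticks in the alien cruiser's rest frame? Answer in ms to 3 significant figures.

τ₀ ≈ 94.3 ms

γ = 1/√(1 − 0.551²) = 1.1983
Proper time: τ₀ = Δt/γ = 113/1.1983 = 94.3 ms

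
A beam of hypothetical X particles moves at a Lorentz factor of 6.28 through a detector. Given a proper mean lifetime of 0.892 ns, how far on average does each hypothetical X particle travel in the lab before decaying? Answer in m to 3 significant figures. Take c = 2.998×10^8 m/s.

β = √(1 − 1/γ²) = √(1 − 1/6.28²) = 0.98724
Dilated lifetime: Δt = γτ₀ = 6.28 × 0.892 ns = 5.6018 ns
d = vΔt = 0.98724c × 5.6018 ns = 2.9597×10^8 m/s × 5.6018×10^-9 s = 1.66 m

d ≈ 1.66 m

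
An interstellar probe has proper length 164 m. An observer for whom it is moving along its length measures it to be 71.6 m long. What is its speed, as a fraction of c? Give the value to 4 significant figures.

β ≈ 0.8997

γ = L₀/L = 164/71.6 = 2.29050
β = √(1 − 1/γ²) = 0.8997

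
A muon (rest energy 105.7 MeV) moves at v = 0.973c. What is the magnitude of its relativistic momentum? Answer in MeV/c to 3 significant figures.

γ = 1/√(1 − 0.973²) = 4.3327
p = γβm₀c = 4.3327 × 0.973 × 105.7 MeV/c = 446 MeV/c

p ≈ 446 MeV/c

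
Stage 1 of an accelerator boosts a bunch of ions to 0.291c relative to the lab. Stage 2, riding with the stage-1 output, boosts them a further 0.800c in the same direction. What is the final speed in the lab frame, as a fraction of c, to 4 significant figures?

u ≈ 0.8850c

Compose boost 2: (0.800 + 0.291)/(1 + 0.800×0.291) = 1.091/1.23280 = 0.8850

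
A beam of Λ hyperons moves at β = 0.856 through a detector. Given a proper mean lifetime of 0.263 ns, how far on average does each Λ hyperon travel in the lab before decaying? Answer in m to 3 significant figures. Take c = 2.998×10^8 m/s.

d ≈ 0.131 m

γ = 1/√(1 − 0.856²) = 1.9343
Dilated lifetime: Δt = γτ₀ = 1.9343 × 0.263 ns = 0.50873 ns
d = vΔt = 0.856c × 0.50873 ns = 2.5663×10^8 m/s × 5.0873×10^-10 s = 0.131 m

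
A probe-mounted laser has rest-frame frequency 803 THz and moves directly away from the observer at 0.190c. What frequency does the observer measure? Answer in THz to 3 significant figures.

f_obs ≈ 662 THz

Relativistic Doppler: f_obs = f_src √((1−β)/(1+β))
= 803 × √(0.81000/1.1900) = 803 × 0.82503 = 662 THz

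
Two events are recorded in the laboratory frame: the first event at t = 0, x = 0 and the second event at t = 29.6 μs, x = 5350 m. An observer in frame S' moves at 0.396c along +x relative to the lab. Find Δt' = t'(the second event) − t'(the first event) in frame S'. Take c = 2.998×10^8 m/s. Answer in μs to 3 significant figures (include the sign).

γ = 1/√(1 − 0.396²) = 1.0890
Δt' = γ(Δt − vΔx/c²) = 1.0890 × (29.6 μs − 0.396×5350 m / (2.998×10^8 m/s))
= 1.0890 × (22.533 μs) = 24.5 μs

Δt' ≈ 24.5 μs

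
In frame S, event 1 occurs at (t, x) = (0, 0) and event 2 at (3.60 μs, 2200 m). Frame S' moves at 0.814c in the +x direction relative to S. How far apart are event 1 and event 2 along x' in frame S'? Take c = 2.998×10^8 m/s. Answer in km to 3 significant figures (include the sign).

Δx' ≈ 2.27 km

γ = 1/√(1 − 0.814²) = 1.7216
Δx' = γ(Δx − vΔt) = 1.7216 × (2200 m − 0.814×(2.998×10^8 m/s)×3.60×10^-6 s)
= 1.7216 × (1321.5 m) = 2.27 km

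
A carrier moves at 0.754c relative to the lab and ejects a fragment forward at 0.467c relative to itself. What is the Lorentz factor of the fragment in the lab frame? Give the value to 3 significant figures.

γ ≈ 2.33

u_lab = (0.467 + 0.754)/(1 + 0.467×0.754) = 1.221/1.35212 = 0.903028
γ = 1/√(1 − 0.903028²) = 2.33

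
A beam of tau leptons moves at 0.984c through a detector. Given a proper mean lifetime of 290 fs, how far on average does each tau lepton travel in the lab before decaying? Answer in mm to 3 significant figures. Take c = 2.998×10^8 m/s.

γ = 1/√(1 − 0.984²) = 5.6127
Dilated lifetime: Δt = γτ₀ = 5.6127 × 290 fs = 1627.7 fs
d = vΔt = 0.984c × 1627.7 fs = 2.9500×10^8 m/s × 1.6277×10^-12 s = 0.480 mm

d ≈ 0.480 mm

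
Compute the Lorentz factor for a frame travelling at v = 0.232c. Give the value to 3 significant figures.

γ ≈ 1.03

γ = 1/√(1 − β²) = 1/√(1 − 0.232²) = 1/√(0.94618) = 1.03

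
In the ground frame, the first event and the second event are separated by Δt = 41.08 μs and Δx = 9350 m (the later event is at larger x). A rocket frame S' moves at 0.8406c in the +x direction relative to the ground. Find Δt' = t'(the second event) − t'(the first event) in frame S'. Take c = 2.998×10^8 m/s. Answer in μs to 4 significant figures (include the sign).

Δt' ≈ 27.44 μs

γ = 1/√(1 − 0.8406²) = 1.84619
Δt' = γ(Δt − vΔx/c²) = 1.84619 × (41.08 μs − 0.8406×9350 m / (2.998×10^8 m/s))
= 1.84619 × (14.8638 μs) = 27.44 μs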